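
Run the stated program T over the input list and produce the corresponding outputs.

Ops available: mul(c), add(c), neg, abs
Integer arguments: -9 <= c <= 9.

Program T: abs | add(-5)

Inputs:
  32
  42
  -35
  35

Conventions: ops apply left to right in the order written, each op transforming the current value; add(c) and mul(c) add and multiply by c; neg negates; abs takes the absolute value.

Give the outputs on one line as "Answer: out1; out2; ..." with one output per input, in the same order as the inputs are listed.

27; 37; 30; 30

Execution, op by op:
  32 -> 32 -> 27
  42 -> 42 -> 37
  -35 -> 35 -> 30
  35 -> 35 -> 30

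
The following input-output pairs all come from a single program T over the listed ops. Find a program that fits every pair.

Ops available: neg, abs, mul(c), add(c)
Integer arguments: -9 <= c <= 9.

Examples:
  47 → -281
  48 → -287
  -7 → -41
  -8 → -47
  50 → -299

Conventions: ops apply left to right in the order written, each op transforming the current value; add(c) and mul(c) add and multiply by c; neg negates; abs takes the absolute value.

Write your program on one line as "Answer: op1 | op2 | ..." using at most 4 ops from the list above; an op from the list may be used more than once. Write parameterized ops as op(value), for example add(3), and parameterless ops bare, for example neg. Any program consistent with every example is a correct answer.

abs | mul(-6) | add(8) | add(-7)

Check, running the answer program on each example:
  47 -> 47 -> -282 -> -274 -> -281
  48 -> 48 -> -288 -> -280 -> -287
  -7 -> 7 -> -42 -> -34 -> -41
  -8 -> 8 -> -48 -> -40 -> -47
  50 -> 50 -> -300 -> -292 -> -299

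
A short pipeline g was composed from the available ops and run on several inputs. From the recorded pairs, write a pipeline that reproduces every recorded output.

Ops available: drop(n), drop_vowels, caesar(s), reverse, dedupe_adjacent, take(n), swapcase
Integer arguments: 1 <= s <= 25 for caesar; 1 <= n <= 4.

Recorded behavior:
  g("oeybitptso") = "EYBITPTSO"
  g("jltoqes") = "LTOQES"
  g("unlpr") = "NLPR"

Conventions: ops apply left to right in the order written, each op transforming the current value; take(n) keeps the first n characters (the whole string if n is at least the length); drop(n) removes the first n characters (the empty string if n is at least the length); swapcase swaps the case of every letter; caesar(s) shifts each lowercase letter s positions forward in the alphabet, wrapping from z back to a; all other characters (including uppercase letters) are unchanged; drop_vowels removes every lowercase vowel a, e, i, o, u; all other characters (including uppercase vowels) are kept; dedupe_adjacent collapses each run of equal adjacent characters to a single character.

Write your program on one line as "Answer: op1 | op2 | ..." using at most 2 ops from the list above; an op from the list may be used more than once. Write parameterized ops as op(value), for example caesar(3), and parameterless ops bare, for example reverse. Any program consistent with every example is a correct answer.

drop(1) | swapcase

Check, running the answer program on each example:
  "oeybitptso" -> "eybitptso" -> "EYBITPTSO"
  "jltoqes" -> "ltoqes" -> "LTOQES"
  "unlpr" -> "nlpr" -> "NLPR"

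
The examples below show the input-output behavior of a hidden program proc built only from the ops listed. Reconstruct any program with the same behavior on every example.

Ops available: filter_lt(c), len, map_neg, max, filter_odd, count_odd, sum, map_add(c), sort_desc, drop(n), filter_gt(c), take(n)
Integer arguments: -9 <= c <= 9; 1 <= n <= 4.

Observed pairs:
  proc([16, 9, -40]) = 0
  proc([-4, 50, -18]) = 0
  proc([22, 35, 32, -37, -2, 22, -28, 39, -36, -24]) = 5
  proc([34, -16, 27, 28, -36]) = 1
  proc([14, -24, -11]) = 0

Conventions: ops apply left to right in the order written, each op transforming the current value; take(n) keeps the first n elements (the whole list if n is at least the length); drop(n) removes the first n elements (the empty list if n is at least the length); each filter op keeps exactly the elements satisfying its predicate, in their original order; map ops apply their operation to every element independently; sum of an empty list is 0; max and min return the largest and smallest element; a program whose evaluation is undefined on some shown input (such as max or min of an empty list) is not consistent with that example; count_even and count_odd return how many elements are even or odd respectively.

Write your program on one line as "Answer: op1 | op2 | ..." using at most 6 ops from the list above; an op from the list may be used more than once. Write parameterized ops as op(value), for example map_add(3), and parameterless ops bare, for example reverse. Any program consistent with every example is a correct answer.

map_neg | map_add(-9) | drop(4) | sort_desc | map_neg | count_odd

Check, running the answer program on each example:
  [16, 9, -40] -> [-16, -9, 40] -> [-25, -18, 31] -> [] -> [] -> [] -> 0
  [-4, 50, -18] -> [4, -50, 18] -> [-5, -59, 9] -> [] -> [] -> [] -> 0
  [22, 35, 32, -37, -2, 22, -28, 39, -36, -24] -> [-22, -35, -32, 37, 2, -22, 28, -39, 36, 24] -> [-31, -44, -41, 28, -7, -31, 19, -48, 27, 15] -> [-7, -31, 19, -48, 27, 15] -> [27, 19, 15, -7, -31, -48] -> [-27, -19, -15, 7, 31, 48] -> 5
  [34, -16, 27, 28, -36] -> [-34, 16, -27, -28, 36] -> [-43, 7, -36, -37, 27] -> [27] -> [27] -> [-27] -> 1
  [14, -24, -11] -> [-14, 24, 11] -> [-23, 15, 2] -> [] -> [] -> [] -> 0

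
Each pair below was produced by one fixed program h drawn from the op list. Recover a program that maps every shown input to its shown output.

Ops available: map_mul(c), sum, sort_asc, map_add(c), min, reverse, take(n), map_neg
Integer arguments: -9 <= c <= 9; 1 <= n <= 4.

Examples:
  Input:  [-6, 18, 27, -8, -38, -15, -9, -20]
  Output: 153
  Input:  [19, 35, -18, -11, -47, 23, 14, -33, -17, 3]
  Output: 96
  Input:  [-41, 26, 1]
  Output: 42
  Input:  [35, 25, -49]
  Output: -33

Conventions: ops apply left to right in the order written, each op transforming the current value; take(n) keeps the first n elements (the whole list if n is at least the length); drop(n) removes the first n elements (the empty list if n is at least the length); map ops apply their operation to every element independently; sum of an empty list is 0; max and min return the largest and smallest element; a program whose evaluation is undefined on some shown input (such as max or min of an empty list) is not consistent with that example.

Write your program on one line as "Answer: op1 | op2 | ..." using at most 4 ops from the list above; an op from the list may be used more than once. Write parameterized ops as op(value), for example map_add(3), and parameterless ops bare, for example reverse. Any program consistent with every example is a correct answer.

map_mul(3) | sort_asc | map_neg | sum

Check, running the answer program on each example:
  [-6, 18, 27, -8, -38, -15, -9, -20] -> [-18, 54, 81, -24, -114, -45, -27, -60] -> [-114, -60, -45, -27, -24, -18, 54, 81] -> [114, 60, 45, 27, 24, 18, -54, -81] -> 153
  [19, 35, -18, -11, -47, 23, 14, -33, -17, 3] -> [57, 105, -54, -33, -141, 69, 42, -99, -51, 9] -> [-141, -99, -54, -51, -33, 9, 42, 57, 69, 105] -> [141, 99, 54, 51, 33, -9, -42, -57, -69, -105] -> 96
  [-41, 26, 1] -> [-123, 78, 3] -> [-123, 3, 78] -> [123, -3, -78] -> 42
  [35, 25, -49] -> [105, 75, -147] -> [-147, 75, 105] -> [147, -75, -105] -> -33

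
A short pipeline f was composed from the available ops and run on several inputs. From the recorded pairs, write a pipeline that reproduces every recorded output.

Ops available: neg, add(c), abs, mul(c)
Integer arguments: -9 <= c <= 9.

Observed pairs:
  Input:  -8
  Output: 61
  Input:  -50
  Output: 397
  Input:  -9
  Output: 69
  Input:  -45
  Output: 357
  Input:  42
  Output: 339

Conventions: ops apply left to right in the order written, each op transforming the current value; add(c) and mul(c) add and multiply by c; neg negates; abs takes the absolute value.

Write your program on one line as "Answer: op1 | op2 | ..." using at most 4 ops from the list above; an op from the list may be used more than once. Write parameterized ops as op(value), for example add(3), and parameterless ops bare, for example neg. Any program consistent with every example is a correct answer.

neg | mul(8) | add(-3) | abs

Check, running the answer program on each example:
  -8 -> 8 -> 64 -> 61 -> 61
  -50 -> 50 -> 400 -> 397 -> 397
  -9 -> 9 -> 72 -> 69 -> 69
  -45 -> 45 -> 360 -> 357 -> 357
  42 -> -42 -> -336 -> -339 -> 339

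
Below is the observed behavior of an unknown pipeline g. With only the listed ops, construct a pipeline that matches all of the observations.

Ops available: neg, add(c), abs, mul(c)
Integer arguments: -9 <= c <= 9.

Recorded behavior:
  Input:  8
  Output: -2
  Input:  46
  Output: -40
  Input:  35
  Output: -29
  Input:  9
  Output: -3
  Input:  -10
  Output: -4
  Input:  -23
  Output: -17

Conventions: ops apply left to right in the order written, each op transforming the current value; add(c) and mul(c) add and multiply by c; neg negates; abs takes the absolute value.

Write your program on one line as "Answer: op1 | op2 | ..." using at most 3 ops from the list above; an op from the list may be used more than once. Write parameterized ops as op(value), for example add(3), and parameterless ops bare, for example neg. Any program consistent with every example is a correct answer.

abs | add(-6) | neg

Check, running the answer program on each example:
  8 -> 8 -> 2 -> -2
  46 -> 46 -> 40 -> -40
  35 -> 35 -> 29 -> -29
  9 -> 9 -> 3 -> -3
  -10 -> 10 -> 4 -> -4
  -23 -> 23 -> 17 -> -17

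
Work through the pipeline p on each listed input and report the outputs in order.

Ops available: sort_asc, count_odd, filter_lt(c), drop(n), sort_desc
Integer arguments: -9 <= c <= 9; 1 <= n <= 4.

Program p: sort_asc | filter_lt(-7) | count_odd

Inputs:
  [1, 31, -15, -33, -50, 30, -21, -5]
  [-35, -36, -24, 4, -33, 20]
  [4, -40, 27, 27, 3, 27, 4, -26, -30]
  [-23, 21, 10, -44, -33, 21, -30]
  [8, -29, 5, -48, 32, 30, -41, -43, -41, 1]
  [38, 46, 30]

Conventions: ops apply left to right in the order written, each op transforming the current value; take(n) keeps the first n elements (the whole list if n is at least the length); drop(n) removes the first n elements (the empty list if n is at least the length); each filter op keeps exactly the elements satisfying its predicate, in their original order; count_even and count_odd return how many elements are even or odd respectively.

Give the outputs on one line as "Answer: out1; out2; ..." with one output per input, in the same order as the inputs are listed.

3; 2; 0; 2; 4; 0

Execution, op by op:
  [1, 31, -15, -33, -50, 30, -21, -5] -> [-50, -33, -21, -15, -5, 1, 30, 31] -> [-50, -33, -21, -15] -> 3
  [-35, -36, -24, 4, -33, 20] -> [-36, -35, -33, -24, 4, 20] -> [-36, -35, -33, -24] -> 2
  [4, -40, 27, 27, 3, 27, 4, -26, -30] -> [-40, -30, -26, 3, 4, 4, 27, 27, 27] -> [-40, -30, -26] -> 0
  [-23, 21, 10, -44, -33, 21, -30] -> [-44, -33, -30, -23, 10, 21, 21] -> [-44, -33, -30, -23] -> 2
  [8, -29, 5, -48, 32, 30, -41, -43, -41, 1] -> [-48, -43, -41, -41, -29, 1, 5, 8, 30, 32] -> [-48, -43, -41, -41, -29] -> 4
  [38, 46, 30] -> [30, 38, 46] -> [] -> 0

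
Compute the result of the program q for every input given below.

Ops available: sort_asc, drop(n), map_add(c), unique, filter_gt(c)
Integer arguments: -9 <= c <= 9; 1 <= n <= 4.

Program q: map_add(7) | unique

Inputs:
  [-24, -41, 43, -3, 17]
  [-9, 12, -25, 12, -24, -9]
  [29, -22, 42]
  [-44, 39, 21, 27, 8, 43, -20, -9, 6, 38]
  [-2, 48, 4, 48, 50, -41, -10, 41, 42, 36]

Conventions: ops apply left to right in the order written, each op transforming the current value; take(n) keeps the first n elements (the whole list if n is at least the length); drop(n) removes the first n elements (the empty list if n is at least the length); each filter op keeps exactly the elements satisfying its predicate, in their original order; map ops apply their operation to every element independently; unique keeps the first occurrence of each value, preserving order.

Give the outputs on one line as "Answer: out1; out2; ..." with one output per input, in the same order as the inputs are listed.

Execution, op by op:
  [-24, -41, 43, -3, 17] -> [-17, -34, 50, 4, 24] -> [-17, -34, 50, 4, 24]
  [-9, 12, -25, 12, -24, -9] -> [-2, 19, -18, 19, -17, -2] -> [-2, 19, -18, -17]
  [29, -22, 42] -> [36, -15, 49] -> [36, -15, 49]
  [-44, 39, 21, 27, 8, 43, -20, -9, 6, 38] -> [-37, 46, 28, 34, 15, 50, -13, -2, 13, 45] -> [-37, 46, 28, 34, 15, 50, -13, -2, 13, 45]
  [-2, 48, 4, 48, 50, -41, -10, 41, 42, 36] -> [5, 55, 11, 55, 57, -34, -3, 48, 49, 43] -> [5, 55, 11, 57, -34, -3, 48, 49, 43]

[-17, -34, 50, 4, 24]; [-2, 19, -18, -17]; [36, -15, 49]; [-37, 46, 28, 34, 15, 50, -13, -2, 13, 45]; [5, 55, 11, 57, -34, -3, 48, 49, 43]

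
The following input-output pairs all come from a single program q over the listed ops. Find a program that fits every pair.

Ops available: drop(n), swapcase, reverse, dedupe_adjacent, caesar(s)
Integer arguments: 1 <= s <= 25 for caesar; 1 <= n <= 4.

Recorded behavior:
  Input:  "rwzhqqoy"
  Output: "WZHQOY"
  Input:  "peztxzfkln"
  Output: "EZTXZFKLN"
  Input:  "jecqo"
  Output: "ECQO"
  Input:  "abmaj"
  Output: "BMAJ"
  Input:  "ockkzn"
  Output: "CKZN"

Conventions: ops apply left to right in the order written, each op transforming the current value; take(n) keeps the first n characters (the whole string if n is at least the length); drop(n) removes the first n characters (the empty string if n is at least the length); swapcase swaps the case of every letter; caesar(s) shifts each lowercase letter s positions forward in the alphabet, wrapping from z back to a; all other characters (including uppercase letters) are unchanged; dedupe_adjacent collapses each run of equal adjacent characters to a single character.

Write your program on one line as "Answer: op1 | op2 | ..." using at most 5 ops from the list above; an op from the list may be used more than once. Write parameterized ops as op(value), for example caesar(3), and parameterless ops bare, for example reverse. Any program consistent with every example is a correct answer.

reverse | swapcase | dedupe_adjacent | reverse | drop(1)

Check, running the answer program on each example:
  "rwzhqqoy" -> "yoqqhzwr" -> "YOQQHZWR" -> "YOQHZWR" -> "RWZHQOY" -> "WZHQOY"
  "peztxzfkln" -> "nlkfzxtzep" -> "NLKFZXTZEP" -> "NLKFZXTZEP" -> "PEZTXZFKLN" -> "EZTXZFKLN"
  "jecqo" -> "oqcej" -> "OQCEJ" -> "OQCEJ" -> "JECQO" -> "ECQO"
  "abmaj" -> "jamba" -> "JAMBA" -> "JAMBA" -> "ABMAJ" -> "BMAJ"
  "ockkzn" -> "nzkkco" -> "NZKKCO" -> "NZKCO" -> "OCKZN" -> "CKZN"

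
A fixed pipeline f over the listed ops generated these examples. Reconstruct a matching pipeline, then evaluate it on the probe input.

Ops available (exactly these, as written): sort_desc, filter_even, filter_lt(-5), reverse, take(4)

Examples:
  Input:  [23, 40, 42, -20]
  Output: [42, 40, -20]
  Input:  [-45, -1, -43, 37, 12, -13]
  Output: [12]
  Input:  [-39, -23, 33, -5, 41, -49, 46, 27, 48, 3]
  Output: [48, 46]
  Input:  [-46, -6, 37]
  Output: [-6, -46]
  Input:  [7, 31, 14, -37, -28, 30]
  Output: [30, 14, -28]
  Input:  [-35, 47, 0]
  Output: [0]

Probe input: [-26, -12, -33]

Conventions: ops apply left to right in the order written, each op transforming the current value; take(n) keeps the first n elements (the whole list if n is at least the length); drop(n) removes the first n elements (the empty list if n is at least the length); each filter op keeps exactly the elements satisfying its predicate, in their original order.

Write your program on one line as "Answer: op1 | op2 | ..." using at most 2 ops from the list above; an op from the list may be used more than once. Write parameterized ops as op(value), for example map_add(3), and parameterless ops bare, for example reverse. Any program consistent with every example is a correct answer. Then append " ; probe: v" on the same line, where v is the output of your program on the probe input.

filter_even | sort_desc ; probe: [-12, -26]

Check, running the answer program on each example:
  [23, 40, 42, -20] -> [40, 42, -20] -> [42, 40, -20]
  [-45, -1, -43, 37, 12, -13] -> [12] -> [12]
  [-39, -23, 33, -5, 41, -49, 46, 27, 48, 3] -> [46, 48] -> [48, 46]
  [-46, -6, 37] -> [-46, -6] -> [-6, -46]
  [7, 31, 14, -37, -28, 30] -> [14, -28, 30] -> [30, 14, -28]
  [-35, 47, 0] -> [0] -> [0]
  probe: [-26, -12, -33] -> [-26, -12] -> [-12, -26]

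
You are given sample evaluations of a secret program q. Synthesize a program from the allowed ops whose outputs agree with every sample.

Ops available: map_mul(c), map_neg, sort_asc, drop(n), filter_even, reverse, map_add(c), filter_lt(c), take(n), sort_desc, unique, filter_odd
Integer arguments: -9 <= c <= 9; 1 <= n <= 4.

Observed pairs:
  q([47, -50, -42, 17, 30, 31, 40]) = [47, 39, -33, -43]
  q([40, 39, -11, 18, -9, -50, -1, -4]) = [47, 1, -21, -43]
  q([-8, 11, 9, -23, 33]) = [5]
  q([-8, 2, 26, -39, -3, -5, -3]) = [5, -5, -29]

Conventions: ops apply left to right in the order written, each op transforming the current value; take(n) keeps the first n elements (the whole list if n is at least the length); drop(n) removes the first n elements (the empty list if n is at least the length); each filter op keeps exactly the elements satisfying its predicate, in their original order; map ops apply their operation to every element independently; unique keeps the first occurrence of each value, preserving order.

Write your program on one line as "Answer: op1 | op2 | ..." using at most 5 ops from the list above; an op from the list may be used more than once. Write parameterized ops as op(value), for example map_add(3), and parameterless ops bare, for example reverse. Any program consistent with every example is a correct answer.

map_neg | reverse | map_add(-3) | filter_odd | sort_desc

Check, running the answer program on each example:
  [47, -50, -42, 17, 30, 31, 40] -> [-47, 50, 42, -17, -30, -31, -40] -> [-40, -31, -30, -17, 42, 50, -47] -> [-43, -34, -33, -20, 39, 47, -50] -> [-43, -33, 39, 47] -> [47, 39, -33, -43]
  [40, 39, -11, 18, -9, -50, -1, -4] -> [-40, -39, 11, -18, 9, 50, 1, 4] -> [4, 1, 50, 9, -18, 11, -39, -40] -> [1, -2, 47, 6, -21, 8, -42, -43] -> [1, 47, -21, -43] -> [47, 1, -21, -43]
  [-8, 11, 9, -23, 33] -> [8, -11, -9, 23, -33] -> [-33, 23, -9, -11, 8] -> [-36, 20, -12, -14, 5] -> [5] -> [5]
  [-8, 2, 26, -39, -3, -5, -3] -> [8, -2, -26, 39, 3, 5, 3] -> [3, 5, 3, 39, -26, -2, 8] -> [0, 2, 0, 36, -29, -5, 5] -> [-29, -5, 5] -> [5, -5, -29]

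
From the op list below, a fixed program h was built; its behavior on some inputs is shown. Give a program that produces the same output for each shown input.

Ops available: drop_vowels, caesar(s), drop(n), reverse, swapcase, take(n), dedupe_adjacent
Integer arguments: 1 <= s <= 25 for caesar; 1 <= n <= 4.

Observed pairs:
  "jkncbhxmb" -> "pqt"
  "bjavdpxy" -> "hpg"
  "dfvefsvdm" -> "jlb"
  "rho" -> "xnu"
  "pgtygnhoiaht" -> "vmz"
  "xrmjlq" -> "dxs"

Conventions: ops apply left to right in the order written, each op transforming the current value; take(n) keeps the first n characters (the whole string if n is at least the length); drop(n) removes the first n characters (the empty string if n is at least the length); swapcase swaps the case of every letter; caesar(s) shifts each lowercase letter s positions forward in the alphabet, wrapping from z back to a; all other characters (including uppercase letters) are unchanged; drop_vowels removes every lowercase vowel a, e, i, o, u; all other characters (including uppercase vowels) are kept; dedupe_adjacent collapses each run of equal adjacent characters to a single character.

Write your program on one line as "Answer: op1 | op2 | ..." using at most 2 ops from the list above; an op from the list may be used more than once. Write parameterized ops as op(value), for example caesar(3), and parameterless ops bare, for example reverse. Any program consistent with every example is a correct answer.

take(3) | caesar(6)

Check, running the answer program on each example:
  "jkncbhxmb" -> "jkn" -> "pqt"
  "bjavdpxy" -> "bja" -> "hpg"
  "dfvefsvdm" -> "dfv" -> "jlb"
  "rho" -> "rho" -> "xnu"
  "pgtygnhoiaht" -> "pgt" -> "vmz"
  "xrmjlq" -> "xrm" -> "dxs"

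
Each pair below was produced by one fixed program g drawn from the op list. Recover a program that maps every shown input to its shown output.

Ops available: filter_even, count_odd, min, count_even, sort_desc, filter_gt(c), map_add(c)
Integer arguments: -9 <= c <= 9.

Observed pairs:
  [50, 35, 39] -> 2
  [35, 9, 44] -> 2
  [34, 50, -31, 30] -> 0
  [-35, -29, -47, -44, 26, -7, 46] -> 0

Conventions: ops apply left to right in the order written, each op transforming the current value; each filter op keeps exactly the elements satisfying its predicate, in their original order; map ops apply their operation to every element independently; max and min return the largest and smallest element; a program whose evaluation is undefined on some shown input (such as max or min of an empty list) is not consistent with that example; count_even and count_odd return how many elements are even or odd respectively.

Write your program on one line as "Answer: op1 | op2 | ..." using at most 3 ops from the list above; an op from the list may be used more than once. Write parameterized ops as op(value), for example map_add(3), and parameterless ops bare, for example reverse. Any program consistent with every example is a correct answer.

map_add(-2) | filter_gt(-6) | count_odd

Check, running the answer program on each example:
  [50, 35, 39] -> [48, 33, 37] -> [48, 33, 37] -> 2
  [35, 9, 44] -> [33, 7, 42] -> [33, 7, 42] -> 2
  [34, 50, -31, 30] -> [32, 48, -33, 28] -> [32, 48, 28] -> 0
  [-35, -29, -47, -44, 26, -7, 46] -> [-37, -31, -49, -46, 24, -9, 44] -> [24, 44] -> 0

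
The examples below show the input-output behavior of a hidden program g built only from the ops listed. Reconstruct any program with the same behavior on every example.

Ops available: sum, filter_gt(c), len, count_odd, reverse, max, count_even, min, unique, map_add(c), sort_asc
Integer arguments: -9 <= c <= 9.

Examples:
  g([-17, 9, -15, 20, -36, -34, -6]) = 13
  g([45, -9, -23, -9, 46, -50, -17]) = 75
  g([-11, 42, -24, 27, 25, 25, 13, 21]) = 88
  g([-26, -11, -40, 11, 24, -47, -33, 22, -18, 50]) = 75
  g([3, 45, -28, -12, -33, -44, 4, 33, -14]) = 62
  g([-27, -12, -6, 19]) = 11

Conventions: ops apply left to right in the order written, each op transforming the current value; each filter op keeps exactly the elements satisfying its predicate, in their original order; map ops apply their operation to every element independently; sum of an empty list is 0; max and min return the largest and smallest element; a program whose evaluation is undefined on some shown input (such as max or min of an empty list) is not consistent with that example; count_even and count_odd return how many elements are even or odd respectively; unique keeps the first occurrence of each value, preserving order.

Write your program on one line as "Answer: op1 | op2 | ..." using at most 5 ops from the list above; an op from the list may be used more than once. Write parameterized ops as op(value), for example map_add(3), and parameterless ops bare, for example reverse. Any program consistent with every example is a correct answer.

map_add(1) | unique | filter_gt(6) | map_add(-9) | sum

Check, running the answer program on each example:
  [-17, 9, -15, 20, -36, -34, -6] -> [-16, 10, -14, 21, -35, -33, -5] -> [-16, 10, -14, 21, -35, -33, -5] -> [10, 21] -> [1, 12] -> 13
  [45, -9, -23, -9, 46, -50, -17] -> [46, -8, -22, -8, 47, -49, -16] -> [46, -8, -22, 47, -49, -16] -> [46, 47] -> [37, 38] -> 75
  [-11, 42, -24, 27, 25, 25, 13, 21] -> [-10, 43, -23, 28, 26, 26, 14, 22] -> [-10, 43, -23, 28, 26, 14, 22] -> [43, 28, 26, 14, 22] -> [34, 19, 17, 5, 13] -> 88
  [-26, -11, -40, 11, 24, -47, -33, 22, -18, 50] -> [-25, -10, -39, 12, 25, -46, -32, 23, -17, 51] -> [-25, -10, -39, 12, 25, -46, -32, 23, -17, 51] -> [12, 25, 23, 51] -> [3, 16, 14, 42] -> 75
  [3, 45, -28, -12, -33, -44, 4, 33, -14] -> [4, 46, -27, -11, -32, -43, 5, 34, -13] -> [4, 46, -27, -11, -32, -43, 5, 34, -13] -> [46, 34] -> [37, 25] -> 62
  [-27, -12, -6, 19] -> [-26, -11, -5, 20] -> [-26, -11, -5, 20] -> [20] -> [11] -> 11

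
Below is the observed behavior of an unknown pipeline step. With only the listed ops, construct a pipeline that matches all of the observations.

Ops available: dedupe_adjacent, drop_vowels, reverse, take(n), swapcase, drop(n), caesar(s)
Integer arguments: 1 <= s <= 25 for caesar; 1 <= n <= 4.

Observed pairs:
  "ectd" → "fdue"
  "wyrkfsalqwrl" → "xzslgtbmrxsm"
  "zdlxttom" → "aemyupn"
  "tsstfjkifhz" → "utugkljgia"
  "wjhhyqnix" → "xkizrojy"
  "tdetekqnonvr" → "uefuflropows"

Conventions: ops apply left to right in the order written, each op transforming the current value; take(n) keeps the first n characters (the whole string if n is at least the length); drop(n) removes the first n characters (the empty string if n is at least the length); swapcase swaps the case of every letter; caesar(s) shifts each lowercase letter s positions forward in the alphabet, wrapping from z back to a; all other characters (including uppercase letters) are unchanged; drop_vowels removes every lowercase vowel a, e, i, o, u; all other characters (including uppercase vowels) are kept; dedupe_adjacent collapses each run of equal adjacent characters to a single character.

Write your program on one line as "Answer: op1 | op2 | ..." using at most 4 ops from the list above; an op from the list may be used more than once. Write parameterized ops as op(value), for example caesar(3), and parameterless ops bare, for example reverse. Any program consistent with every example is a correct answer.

swapcase | dedupe_adjacent | swapcase | caesar(1)

Check, running the answer program on each example:
  "ectd" -> "ECTD" -> "ECTD" -> "ectd" -> "fdue"
  "wyrkfsalqwrl" -> "WYRKFSALQWRL" -> "WYRKFSALQWRL" -> "wyrkfsalqwrl" -> "xzslgtbmrxsm"
  "zdlxttom" -> "ZDLXTTOM" -> "ZDLXTOM" -> "zdlxtom" -> "aemyupn"
  "tsstfjkifhz" -> "TSSTFJKIFHZ" -> "TSTFJKIFHZ" -> "tstfjkifhz" -> "utugkljgia"
  "wjhhyqnix" -> "WJHHYQNIX" -> "WJHYQNIX" -> "wjhyqnix" -> "xkizrojy"
  "tdetekqnonvr" -> "TDETEKQNONVR" -> "TDETEKQNONVR" -> "tdetekqnonvr" -> "uefuflropows"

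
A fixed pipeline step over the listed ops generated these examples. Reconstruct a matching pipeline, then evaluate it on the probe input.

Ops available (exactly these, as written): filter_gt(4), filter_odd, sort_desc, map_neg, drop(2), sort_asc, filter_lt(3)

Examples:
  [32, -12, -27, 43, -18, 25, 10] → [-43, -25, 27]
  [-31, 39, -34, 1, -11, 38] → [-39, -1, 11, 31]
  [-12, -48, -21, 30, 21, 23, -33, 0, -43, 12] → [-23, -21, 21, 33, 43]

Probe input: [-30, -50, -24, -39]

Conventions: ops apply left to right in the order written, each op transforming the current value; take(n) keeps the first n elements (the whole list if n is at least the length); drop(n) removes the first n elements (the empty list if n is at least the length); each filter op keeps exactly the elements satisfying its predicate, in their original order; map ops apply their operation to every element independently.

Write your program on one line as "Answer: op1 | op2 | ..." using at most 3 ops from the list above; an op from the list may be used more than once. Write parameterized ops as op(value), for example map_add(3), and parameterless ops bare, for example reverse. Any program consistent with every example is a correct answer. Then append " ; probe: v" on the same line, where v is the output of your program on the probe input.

map_neg | sort_asc | filter_odd ; probe: [39]

Check, running the answer program on each example:
  [32, -12, -27, 43, -18, 25, 10] -> [-32, 12, 27, -43, 18, -25, -10] -> [-43, -32, -25, -10, 12, 18, 27] -> [-43, -25, 27]
  [-31, 39, -34, 1, -11, 38] -> [31, -39, 34, -1, 11, -38] -> [-39, -38, -1, 11, 31, 34] -> [-39, -1, 11, 31]
  [-12, -48, -21, 30, 21, 23, -33, 0, -43, 12] -> [12, 48, 21, -30, -21, -23, 33, 0, 43, -12] -> [-30, -23, -21, -12, 0, 12, 21, 33, 43, 48] -> [-23, -21, 21, 33, 43]
  probe: [-30, -50, -24, -39] -> [30, 50, 24, 39] -> [24, 30, 39, 50] -> [39]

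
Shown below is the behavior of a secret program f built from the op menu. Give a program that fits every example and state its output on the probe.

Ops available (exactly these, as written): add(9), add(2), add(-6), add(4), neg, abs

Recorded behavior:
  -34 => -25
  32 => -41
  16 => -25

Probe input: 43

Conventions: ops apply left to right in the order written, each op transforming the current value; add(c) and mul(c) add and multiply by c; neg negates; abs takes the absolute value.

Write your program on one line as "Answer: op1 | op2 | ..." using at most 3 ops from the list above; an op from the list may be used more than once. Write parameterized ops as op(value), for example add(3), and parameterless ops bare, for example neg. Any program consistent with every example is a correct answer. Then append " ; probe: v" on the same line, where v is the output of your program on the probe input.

add(9) | abs | neg ; probe: -52

Check, running the answer program on each example:
  -34 -> -25 -> 25 -> -25
  32 -> 41 -> 41 -> -41
  16 -> 25 -> 25 -> -25
  probe: 43 -> 52 -> 52 -> -52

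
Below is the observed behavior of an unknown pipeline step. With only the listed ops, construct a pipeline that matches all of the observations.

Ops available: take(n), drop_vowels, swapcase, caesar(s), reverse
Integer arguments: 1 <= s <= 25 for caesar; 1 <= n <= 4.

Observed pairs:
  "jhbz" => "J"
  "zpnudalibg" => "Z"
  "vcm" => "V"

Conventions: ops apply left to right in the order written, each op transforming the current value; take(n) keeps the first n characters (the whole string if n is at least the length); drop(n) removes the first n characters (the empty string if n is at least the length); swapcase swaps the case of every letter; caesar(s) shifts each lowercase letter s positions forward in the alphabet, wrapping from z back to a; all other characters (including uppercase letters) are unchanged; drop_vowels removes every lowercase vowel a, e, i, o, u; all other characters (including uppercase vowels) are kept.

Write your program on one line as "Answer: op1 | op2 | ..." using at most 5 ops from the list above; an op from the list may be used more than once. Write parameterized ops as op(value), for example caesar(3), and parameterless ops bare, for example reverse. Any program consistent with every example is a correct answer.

drop_vowels | take(3) | swapcase | take(1)

Check, running the answer program on each example:
  "jhbz" -> "jhbz" -> "jhb" -> "JHB" -> "J"
  "zpnudalibg" -> "zpndlbg" -> "zpn" -> "ZPN" -> "Z"
  "vcm" -> "vcm" -> "vcm" -> "VCM" -> "V"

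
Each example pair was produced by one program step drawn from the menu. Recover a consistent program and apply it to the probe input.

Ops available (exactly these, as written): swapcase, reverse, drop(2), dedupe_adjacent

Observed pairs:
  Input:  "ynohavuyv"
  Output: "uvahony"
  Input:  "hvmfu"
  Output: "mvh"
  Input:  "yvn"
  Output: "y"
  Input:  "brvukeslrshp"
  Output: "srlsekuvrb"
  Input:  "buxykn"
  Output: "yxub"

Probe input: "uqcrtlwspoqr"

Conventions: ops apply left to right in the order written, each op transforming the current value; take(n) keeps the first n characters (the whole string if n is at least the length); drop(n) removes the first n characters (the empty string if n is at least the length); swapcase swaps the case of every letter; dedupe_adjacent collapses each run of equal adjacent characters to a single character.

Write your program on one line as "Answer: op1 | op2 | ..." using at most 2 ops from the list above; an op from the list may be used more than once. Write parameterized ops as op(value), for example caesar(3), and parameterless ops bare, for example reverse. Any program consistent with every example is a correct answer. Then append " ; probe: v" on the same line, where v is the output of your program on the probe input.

reverse | drop(2) ; probe: "opswltrcqu"

Check, running the answer program on each example:
  "ynohavuyv" -> "vyuvahony" -> "uvahony"
  "hvmfu" -> "ufmvh" -> "mvh"
  "yvn" -> "nvy" -> "y"
  "brvukeslrshp" -> "phsrlsekuvrb" -> "srlsekuvrb"
  "buxykn" -> "nkyxub" -> "yxub"
  probe: "uqcrtlwspoqr" -> "rqopswltrcqu" -> "opswltrcqu"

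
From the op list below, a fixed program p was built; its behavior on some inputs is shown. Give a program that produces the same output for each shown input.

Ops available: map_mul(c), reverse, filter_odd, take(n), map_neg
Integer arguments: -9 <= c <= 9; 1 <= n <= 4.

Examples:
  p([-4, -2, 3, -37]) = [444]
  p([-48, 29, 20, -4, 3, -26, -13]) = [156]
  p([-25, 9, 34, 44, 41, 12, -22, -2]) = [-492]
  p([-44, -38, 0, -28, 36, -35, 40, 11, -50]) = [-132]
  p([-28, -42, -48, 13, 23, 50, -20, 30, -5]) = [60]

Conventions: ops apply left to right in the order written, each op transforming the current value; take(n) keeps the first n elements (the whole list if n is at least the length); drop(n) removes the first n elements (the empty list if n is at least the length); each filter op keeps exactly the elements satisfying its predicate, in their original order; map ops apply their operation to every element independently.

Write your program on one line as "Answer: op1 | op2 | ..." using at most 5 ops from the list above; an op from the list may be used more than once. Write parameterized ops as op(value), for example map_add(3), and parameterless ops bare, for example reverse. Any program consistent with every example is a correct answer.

map_mul(-3) | filter_odd | reverse | map_mul(4) | take(1)

Check, running the answer program on each example:
  [-4, -2, 3, -37] -> [12, 6, -9, 111] -> [-9, 111] -> [111, -9] -> [444, -36] -> [444]
  [-48, 29, 20, -4, 3, -26, -13] -> [144, -87, -60, 12, -9, 78, 39] -> [-87, -9, 39] -> [39, -9, -87] -> [156, -36, -348] -> [156]
  [-25, 9, 34, 44, 41, 12, -22, -2] -> [75, -27, -102, -132, -123, -36, 66, 6] -> [75, -27, -123] -> [-123, -27, 75] -> [-492, -108, 300] -> [-492]
  [-44, -38, 0, -28, 36, -35, 40, 11, -50] -> [132, 114, 0, 84, -108, 105, -120, -33, 150] -> [105, -33] -> [-33, 105] -> [-132, 420] -> [-132]
  [-28, -42, -48, 13, 23, 50, -20, 30, -5] -> [84, 126, 144, -39, -69, -150, 60, -90, 15] -> [-39, -69, 15] -> [15, -69, -39] -> [60, -276, -156] -> [60]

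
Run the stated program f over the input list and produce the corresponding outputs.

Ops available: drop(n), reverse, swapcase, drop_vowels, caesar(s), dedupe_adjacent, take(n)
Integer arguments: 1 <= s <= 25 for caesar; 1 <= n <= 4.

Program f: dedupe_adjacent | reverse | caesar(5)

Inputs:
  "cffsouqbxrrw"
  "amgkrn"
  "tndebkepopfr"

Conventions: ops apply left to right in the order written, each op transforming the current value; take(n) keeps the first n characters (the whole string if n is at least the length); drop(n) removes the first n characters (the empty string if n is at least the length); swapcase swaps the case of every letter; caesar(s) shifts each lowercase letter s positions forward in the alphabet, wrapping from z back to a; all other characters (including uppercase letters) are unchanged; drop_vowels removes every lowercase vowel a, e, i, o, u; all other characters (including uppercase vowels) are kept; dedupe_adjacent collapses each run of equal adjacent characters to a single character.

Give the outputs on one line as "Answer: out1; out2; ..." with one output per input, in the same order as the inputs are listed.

Execution, op by op:
  "cffsouqbxrrw" -> "cfsouqbxrw" -> "wrxbquosfc" -> "bwcgvztxkh"
  "amgkrn" -> "amgkrn" -> "nrkgma" -> "swplrf"
  "tndebkepopfr" -> "tndebkepopfr" -> "rfpopekbednt" -> "wkutujpgjisy"

"bwcgvztxkh"; "swplrf"; "wkutujpgjisy"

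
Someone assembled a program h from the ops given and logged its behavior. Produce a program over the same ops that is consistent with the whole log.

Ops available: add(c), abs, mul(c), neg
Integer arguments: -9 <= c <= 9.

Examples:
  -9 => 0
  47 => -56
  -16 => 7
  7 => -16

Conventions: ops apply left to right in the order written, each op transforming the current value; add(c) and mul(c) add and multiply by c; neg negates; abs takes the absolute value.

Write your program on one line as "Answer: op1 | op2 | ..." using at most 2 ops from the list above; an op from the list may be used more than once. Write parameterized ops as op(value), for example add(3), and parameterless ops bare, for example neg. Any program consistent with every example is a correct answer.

add(9) | mul(-1)

Check, running the answer program on each example:
  -9 -> 0 -> 0
  47 -> 56 -> -56
  -16 -> -7 -> 7
  7 -> 16 -> -16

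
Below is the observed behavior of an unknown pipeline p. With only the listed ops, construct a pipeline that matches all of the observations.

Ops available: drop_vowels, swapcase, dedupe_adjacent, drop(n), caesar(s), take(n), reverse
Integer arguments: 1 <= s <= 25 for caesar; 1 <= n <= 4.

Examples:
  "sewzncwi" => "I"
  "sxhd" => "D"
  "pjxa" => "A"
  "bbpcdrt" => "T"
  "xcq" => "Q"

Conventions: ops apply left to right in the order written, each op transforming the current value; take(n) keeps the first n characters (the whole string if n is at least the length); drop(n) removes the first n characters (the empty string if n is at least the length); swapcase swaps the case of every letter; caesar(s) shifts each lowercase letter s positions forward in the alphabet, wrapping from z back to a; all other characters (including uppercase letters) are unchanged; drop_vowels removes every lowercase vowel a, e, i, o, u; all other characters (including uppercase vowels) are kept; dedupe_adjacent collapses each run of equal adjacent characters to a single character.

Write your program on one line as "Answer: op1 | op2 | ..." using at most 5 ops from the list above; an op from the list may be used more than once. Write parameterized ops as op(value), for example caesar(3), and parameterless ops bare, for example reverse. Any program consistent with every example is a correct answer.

reverse | swapcase | dedupe_adjacent | take(1)

Check, running the answer program on each example:
  "sewzncwi" -> "iwcnzwes" -> "IWCNZWES" -> "IWCNZWES" -> "I"
  "sxhd" -> "dhxs" -> "DHXS" -> "DHXS" -> "D"
  "pjxa" -> "axjp" -> "AXJP" -> "AXJP" -> "A"
  "bbpcdrt" -> "trdcpbb" -> "TRDCPBB" -> "TRDCPB" -> "T"
  "xcq" -> "qcx" -> "QCX" -> "QCX" -> "Q"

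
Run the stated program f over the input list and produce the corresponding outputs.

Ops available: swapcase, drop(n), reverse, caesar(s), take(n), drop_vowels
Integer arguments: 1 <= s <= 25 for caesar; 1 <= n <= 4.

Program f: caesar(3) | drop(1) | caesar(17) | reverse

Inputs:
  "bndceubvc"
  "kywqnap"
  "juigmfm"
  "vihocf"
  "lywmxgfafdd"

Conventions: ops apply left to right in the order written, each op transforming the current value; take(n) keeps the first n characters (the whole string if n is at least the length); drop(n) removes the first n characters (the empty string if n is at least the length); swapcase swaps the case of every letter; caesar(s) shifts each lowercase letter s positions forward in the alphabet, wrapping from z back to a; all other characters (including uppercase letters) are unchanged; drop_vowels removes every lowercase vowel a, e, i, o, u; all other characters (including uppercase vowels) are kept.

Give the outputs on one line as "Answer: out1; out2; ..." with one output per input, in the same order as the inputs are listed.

Execution, op by op:
  "bndceubvc" -> "eqgfhxeyf" -> "qgfhxeyf" -> "hxwyovpw" -> "wpvoywxh"
  "kywqnap" -> "nbztqds" -> "bztqds" -> "sqkhuj" -> "juhkqs"
  "juigmfm" -> "mxljpip" -> "xljpip" -> "ocagzg" -> "gzgaco"
  "vihocf" -> "ylkrfi" -> "lkrfi" -> "cbiwz" -> "zwibc"
  "lywmxgfafdd" -> "obzpajidigg" -> "bzpajidigg" -> "sqgrazuzxx" -> "xxzuzargqs"

"wpvoywxh"; "juhkqs"; "gzgaco"; "zwibc"; "xxzuzargqs"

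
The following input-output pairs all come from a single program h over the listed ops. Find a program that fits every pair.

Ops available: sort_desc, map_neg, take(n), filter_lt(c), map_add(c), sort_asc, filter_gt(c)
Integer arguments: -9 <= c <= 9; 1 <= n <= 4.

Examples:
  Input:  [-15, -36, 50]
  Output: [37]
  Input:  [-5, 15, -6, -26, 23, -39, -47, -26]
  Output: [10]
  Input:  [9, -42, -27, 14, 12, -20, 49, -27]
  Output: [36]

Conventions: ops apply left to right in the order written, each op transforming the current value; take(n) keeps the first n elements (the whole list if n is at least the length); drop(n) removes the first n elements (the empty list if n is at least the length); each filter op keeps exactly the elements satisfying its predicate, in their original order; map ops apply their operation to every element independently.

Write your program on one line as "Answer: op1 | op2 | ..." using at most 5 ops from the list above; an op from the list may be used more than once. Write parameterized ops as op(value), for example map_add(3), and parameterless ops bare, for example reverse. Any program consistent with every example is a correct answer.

sort_asc | map_add(-6) | map_add(-7) | filter_gt(3)

Check, running the answer program on each example:
  [-15, -36, 50] -> [-36, -15, 50] -> [-42, -21, 44] -> [-49, -28, 37] -> [37]
  [-5, 15, -6, -26, 23, -39, -47, -26] -> [-47, -39, -26, -26, -6, -5, 15, 23] -> [-53, -45, -32, -32, -12, -11, 9, 17] -> [-60, -52, -39, -39, -19, -18, 2, 10] -> [10]
  [9, -42, -27, 14, 12, -20, 49, -27] -> [-42, -27, -27, -20, 9, 12, 14, 49] -> [-48, -33, -33, -26, 3, 6, 8, 43] -> [-55, -40, -40, -33, -4, -1, 1, 36] -> [36]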